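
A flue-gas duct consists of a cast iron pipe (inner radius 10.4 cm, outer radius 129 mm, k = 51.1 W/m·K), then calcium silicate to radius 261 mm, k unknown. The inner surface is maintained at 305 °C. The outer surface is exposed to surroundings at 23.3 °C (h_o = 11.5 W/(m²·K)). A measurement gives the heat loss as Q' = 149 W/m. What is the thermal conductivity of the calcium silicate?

k = 0.0611 W/m·K

ΣR = ΔT/Q' = |305 − 23.3|/149 = 1.891 m·K/W
Known resistances:
  R'_cast iron = ln(0.129/0.104)/(2πk) = 0.2154/(2π·51.1) = 6.709×10^-4 m·K/W
  R'_conv,out = 1/(2πr h) = 1/(2π·0.261·11.5) = 0.05303 m·K/W
R_calcium silicate = ΣR − ΣR_known = 1.891 − 0.05370 = 1.837 m·K/W
ln(r₂/r₁)/(2πk) = 1.837 ⇒ k = 0.7047/(2π·1.837) = 0.0611 W/m·K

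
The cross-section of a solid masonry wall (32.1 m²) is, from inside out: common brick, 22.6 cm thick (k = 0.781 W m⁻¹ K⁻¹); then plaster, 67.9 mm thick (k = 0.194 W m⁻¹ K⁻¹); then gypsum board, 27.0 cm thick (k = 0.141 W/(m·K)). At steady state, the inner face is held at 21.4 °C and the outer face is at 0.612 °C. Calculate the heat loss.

Q = 261 W

Series thermal resistances, inner to outer:
  R_common brick = L/(kA) = 0.226/(0.781·32.1) = 0.009015 K/W
  R_plaster = L/(kA) = 0.0679/(0.194·32.1) = 0.01090 K/W
  R_gypsum board = L/(kA) = 0.270/(0.141·32.1) = 0.05965 K/W
ΣR = 0.009015 + 0.01090 + 0.05965 = 0.07956 K/W
Q = ΔT/ΣR = (21.4 °C − 0.612 °C)/0.07956 = 261 W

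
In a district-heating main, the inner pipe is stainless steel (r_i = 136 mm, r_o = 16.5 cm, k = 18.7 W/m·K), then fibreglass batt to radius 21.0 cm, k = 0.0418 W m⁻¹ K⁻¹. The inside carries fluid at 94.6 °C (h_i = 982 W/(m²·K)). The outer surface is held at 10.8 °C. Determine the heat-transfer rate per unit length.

Resistance network (inner→outer):
  R'_conv,in = 1/(2πr h) = 1/(2π·0.136·982) = 0.001192 m·K/W
  R'_stainless steel = ln(0.165/0.136)/(2πk) = 0.1933/(2π·18.7) = 0.001645 m·K/W
  R'_fibreglass batt = ln(0.210/0.165)/(2πk) = 0.2412/(2π·0.0418) = 0.9182 m·K/W
ΣR = 0.001192 + 0.001645 + 0.9182 = 0.9210 m·K/W
Q' = ΔT/ΣR = (94.6 °C − 10.8 °C)/0.9210 = 91.0 W/m

Q' = 91.0 W/m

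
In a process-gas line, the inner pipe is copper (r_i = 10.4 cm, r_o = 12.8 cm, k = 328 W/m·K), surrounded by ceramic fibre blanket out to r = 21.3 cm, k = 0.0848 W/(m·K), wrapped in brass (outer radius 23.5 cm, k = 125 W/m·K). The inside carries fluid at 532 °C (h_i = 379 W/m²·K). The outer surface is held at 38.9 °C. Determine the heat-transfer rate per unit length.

Q' = 514 W/m

Treat each layer as a resistance in series:
  R'_conv,in = 1/(2πr h) = 1/(2π·0.104·379) = 0.004038 m·K/W
  R'_copper = ln(0.128/0.104)/(2πk) = 0.2076/(2π·328) = 1.008×10^-4 m·K/W
  R'_ceramic fibre blanket = ln(0.213/0.128)/(2πk) = 0.5093/(2π·0.0848) = 0.9558 m·K/W
  R'_brass = ln(0.235/0.213)/(2πk) = 0.09829/(2π·125) = 1.252×10^-4 m·K/W
ΣR = 0.004038 + 1.008×10^-4 + 0.9558 + 1.252×10^-4 = 0.9601 m·K/W
Q' = ΔT/ΣR = (532 °C − 38.9 °C)/0.9601 = 514 W/m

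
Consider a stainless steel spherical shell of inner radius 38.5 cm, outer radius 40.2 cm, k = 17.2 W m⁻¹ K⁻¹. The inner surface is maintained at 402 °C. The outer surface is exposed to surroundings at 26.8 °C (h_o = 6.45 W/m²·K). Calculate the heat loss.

Treat each layer as a resistance in series:
  R_stainless steel = (1/0.385 − 1/0.402)/(4πk) = 0.1098/(4π·17.2) = 5.082×10^-4 K/W
  R_conv,out = 1/(4πr²h) = 1/(4π·0.402²·6.45) = 0.07634 K/W
ΣR = 5.082×10^-4 + 0.07634 = 0.07685 K/W
Q = ΔT/ΣR = (402 °C − 26.8 °C)/0.07685 = 4880 W

Q = 4.88 kW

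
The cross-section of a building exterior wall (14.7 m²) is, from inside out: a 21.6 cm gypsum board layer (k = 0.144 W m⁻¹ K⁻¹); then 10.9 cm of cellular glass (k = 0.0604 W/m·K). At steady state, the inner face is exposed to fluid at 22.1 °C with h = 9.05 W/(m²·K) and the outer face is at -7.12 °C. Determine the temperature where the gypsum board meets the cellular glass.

T = 8.32 °C

Treat each layer as a resistance in series:
  R_conv,in = 1/(hA) = 1/(9.05·14.7) = 0.007517 K/W
  R_gypsum board = L/(kA) = 0.216/(0.144·14.7) = 0.1020 K/W
  R_cellular glass = L/(kA) = 0.109/(0.0604·14.7) = 0.1228 K/W
ΣR = 0.007517 + 0.1020 + 0.1228 = 0.2323 K/W
Q = ΔT/ΣR = (22.1 °C − -7.12 °C)/0.2323 = 125.8 W
From the inner boundary to the gypsum board/cellular glass interface, ΣR_partial = 0.1095 K/W.
T_interface = T_in − Q·ΣR_partial = 22.1 °C − (125.8)(0.1095) = 8.32 °C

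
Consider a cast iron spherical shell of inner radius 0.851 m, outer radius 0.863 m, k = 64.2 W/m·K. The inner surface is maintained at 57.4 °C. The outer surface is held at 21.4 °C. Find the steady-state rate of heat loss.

Q = 1.78×10^6 W

Q = 4πk·ΔT/(1/r₁ − 1/r₂) = 4π × 64.2 × 36 / (1/0.851 − 1/0.863) = 1.78×10^6 W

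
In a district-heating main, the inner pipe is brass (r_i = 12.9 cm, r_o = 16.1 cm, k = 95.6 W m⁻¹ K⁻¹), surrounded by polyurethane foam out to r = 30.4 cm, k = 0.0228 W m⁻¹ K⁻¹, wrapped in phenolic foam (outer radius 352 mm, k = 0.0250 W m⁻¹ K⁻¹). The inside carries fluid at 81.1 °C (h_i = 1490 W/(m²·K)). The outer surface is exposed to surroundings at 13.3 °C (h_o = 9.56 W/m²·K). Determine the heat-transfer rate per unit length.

Q' = 12.5 W/m

Treat each layer as a resistance in series:
  R'_conv,in = 1/(2πr h) = 1/(2π·0.129·1490) = 8.280×10^-4 m·K/W
  R'_brass = ln(0.161/0.129)/(2πk) = 0.2216/(2π·95.6) = 3.689×10^-4 m·K/W
  R'_polyurethane foam = ln(0.304/0.161)/(2πk) = 0.6356/(2π·0.0228) = 4.437 m·K/W
  R'_phenolic foam = ln(0.352/0.304)/(2πk) = 0.1466/(2π·0.0250) = 0.9333 m·K/W
  R'_conv,out = 1/(2πr h) = 1/(2π·0.352·9.56) = 0.04730 m·K/W
ΣR = 8.280×10^-4 + 3.689×10^-4 + 4.437 + 0.9333 + 0.04730 = 5.419 m·K/W
Q' = ΔT/ΣR = (81.1 °C − 13.3 °C)/5.419 = 12.5 W/m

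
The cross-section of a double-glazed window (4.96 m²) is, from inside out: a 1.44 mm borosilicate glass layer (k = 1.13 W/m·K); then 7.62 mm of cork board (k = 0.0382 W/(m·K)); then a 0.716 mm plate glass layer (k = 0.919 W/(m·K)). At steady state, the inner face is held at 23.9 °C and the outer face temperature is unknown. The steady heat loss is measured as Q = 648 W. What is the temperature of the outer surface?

T_out = -2.43 °C

Sum the resistances:
  R_borosilicate glass = L/(kA) = 0.00144/(1.13·4.96) = 2.569×10^-4 K/W
  R_cork board = L/(kA) = 0.00762/(0.0382·4.96) = 0.04022 K/W
  R_plate glass = L/(kA) = 7.16×10^-4/(0.919·4.96) = 1.571×10^-4 K/W
ΣR = 0.04063 K/W
ΔT = Q·ΣR = 648 × 0.04063 = 26.33 K
Heat flows outward, so T_out = T_in − ΔT = 23.9 − 26.33 = -2.43 °C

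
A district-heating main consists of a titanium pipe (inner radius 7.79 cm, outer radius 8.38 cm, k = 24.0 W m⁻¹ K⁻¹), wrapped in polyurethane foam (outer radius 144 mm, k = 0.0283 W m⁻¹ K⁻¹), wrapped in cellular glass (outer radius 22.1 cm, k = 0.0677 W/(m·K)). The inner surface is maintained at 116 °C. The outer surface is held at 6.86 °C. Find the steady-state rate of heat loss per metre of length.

Series thermal resistances, inner to outer:
  R'_titanium = ln(0.0838/0.0779)/(2πk) = 0.07301/(2π·24.0) = 4.841×10^-4 m·K/W
  R'_polyurethane foam = ln(0.144/0.0838)/(2πk) = 0.5414/(2π·0.0283) = 3.045 m·K/W
  R'_cellular glass = ln(0.221/0.144)/(2πk) = 0.4283/(2π·0.0677) = 1.007 m·K/W
ΣR = 4.841×10^-4 + 3.045 + 1.007 = 4.052 m·K/W
Q' = ΔT/ΣR = (116 °C − 6.86 °C)/4.052 = 26.9 W/m

Q' = 26.9 W/m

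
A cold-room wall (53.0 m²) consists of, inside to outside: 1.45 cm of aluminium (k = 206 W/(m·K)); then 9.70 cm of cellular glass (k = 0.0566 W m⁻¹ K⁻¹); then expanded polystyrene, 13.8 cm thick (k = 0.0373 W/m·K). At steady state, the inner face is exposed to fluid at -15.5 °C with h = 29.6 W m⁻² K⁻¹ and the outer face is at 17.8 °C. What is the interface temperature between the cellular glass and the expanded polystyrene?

T = -4.82 °C

Treat each layer as a resistance in series:
  R_conv,in = 1/(hA) = 1/(29.6·53.0) = 6.374×10^-4 K/W
  R_aluminium = L/(kA) = 0.0145/(206·53.0) = 1.328×10^-6 K/W
  R_cellular glass = L/(kA) = 0.0970/(0.0566·53.0) = 0.03234 K/W
  R_expanded polystyrene = L/(kA) = 0.138/(0.0373·53.0) = 0.06981 K/W
ΣR = 6.374×10^-4 + 1.328×10^-6 + 0.03234 + 0.06981 = 0.1028 K/W
Q = ΔT/ΣR = (-15.5 °C − 17.8 °C)/0.1028 = -323.9 W
From the inner boundary to the cellular glass/expanded polystyrene interface, ΣR_partial = 0.03298 K/W.
T_interface = T_in − Q·ΣR_partial = -15.5 °C − (-323.9)(0.03298) = -4.82 °C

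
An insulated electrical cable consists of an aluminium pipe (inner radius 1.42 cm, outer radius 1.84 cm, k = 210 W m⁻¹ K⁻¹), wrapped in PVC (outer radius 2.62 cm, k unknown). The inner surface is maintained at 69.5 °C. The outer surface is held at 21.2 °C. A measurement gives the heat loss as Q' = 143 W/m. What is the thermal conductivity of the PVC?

ΣR = ΔT/Q' = |69.5 − 21.2|/143 = 0.3378 m·K/W
Known resistances:
  R'_aluminium = ln(0.0184/0.0142)/(2πk) = 0.2591/(2π·210) = 1.964×10^-4 m·K/W
R_PVC = ΣR − ΣR_known = 0.3378 − 1.964×10^-4 = 0.3376 m·K/W
ln(r₂/r₁)/(2πk) = 0.3376 ⇒ k = 0.3534/(2π·0.3376) = 0.167 W/m·K

k = 0.167 W/m·K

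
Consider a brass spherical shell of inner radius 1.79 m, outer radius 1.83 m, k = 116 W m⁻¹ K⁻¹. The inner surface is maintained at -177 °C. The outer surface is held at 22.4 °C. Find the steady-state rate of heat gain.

Q = 2.38×10^7 W

Q = 4πk·ΔT/(1/r₁ − 1/r₂) = 4π × 116 × 199.4 / (1/1.79 − 1/1.83) = 2.38×10^7 W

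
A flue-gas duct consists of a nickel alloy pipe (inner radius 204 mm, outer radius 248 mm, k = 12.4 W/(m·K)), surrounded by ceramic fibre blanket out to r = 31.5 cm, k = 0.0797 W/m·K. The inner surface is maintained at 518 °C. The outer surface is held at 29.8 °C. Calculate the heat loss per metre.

Q' = 1020 W/m

Series thermal resistances, inner to outer:
  R'_nickel alloy = ln(0.248/0.204)/(2πk) = 0.1953/(2π·12.4) = 0.002507 m·K/W
  R'_ceramic fibre blanket = ln(0.315/0.248)/(2πk) = 0.2391/(2π·0.0797) = 0.4776 m·K/W
ΣR = 0.002507 + 0.4776 = 0.4801 m·K/W
Q' = ΔT/ΣR = (518 °C − 29.8 °C)/0.4801 = 1020 W/m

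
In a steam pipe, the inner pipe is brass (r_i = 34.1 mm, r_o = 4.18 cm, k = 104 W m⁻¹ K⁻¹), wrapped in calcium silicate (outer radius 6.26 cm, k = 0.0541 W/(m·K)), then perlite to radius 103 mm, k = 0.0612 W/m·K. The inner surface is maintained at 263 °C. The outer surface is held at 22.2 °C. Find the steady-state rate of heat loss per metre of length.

Q' = 97.0 W/m

Resistance network (inner→outer):
  R'_brass = ln(0.0418/0.0341)/(2πk) = 0.2036/(2π·104) = 3.116×10^-4 m·K/W
  R'_calcium silicate = ln(0.0626/0.0418)/(2πk) = 0.4039/(2π·0.0541) = 1.188 m·K/W
  R'_perlite = ln(0.103/0.0626)/(2πk) = 0.4980/(2π·0.0612) = 1.295 m·K/W
ΣR = 3.116×10^-4 + 1.188 + 1.295 = 2.483 m·K/W
Q' = ΔT/ΣR = (263 °C − 22.2 °C)/2.483 = 97.0 W/m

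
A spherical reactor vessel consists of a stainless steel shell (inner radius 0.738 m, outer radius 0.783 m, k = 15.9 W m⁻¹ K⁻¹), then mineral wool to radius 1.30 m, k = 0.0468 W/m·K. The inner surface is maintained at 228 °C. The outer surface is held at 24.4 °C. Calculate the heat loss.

Treat each layer as a resistance in series:
  R_stainless steel = (1/0.738 − 1/0.783)/(4πk) = 0.07787/(4π·15.9) = 3.898×10^-4 K/W
  R_mineral wool = (1/0.783 − 1/1.30)/(4πk) = 0.5079/(4π·0.0468) = 0.8636 K/W
ΣR = 3.898×10^-4 + 0.8636 = 0.8640 K/W
Q = ΔT/ΣR = (228 °C − 24.4 °C)/0.8640 = 236 W

Q = 236 W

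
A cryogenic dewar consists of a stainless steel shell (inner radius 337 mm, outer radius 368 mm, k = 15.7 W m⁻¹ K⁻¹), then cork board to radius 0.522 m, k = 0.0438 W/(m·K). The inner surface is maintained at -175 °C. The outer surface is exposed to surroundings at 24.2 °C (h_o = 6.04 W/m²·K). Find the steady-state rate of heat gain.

Q = 132 W

Treat each layer as a resistance in series:
  R_stainless steel = (1/0.337 − 1/0.368)/(4πk) = 0.2500/(4π·15.7) = 0.001267 K/W
  R_cork board = (1/0.368 − 1/0.522)/(4πk) = 0.8017/(4π·0.0438) = 1.457 K/W
  R_conv,out = 1/(4πr²h) = 1/(4π·0.522²·6.04) = 0.04835 K/W
ΣR = 0.001267 + 1.457 + 0.04835 = 1.507 K/W
Q = ΔT/ΣR = (-175 °C − 24.2 °C)/1.507 = -132 W
(Negative Q ⇒ heat flows inward; heat gain = 132 W.)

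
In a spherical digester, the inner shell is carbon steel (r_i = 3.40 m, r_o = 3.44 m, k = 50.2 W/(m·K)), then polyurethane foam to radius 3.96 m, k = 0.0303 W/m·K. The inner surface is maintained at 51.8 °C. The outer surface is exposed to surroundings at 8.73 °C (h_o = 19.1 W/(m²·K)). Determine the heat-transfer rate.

Series thermal resistances, inner to outer:
  R_carbon steel = (1/3.40 − 1/3.44)/(4πk) = 0.003420/(4π·50.2) = 5.421×10^-6 K/W
  R_polyurethane foam = (1/3.44 − 1/3.96)/(4πk) = 0.03817/(4π·0.0303) = 0.1003 K/W
  R_conv,out = 1/(4πr²h) = 1/(4π·3.96²·19.1) = 2.657×10^-4 K/W
ΣR = 5.421×10^-6 + 0.1003 + 2.657×10^-4 = 0.1006 K/W
Q = ΔT/ΣR = (51.8 °C − 8.73 °C)/0.1006 = 428 W

Q = 428 W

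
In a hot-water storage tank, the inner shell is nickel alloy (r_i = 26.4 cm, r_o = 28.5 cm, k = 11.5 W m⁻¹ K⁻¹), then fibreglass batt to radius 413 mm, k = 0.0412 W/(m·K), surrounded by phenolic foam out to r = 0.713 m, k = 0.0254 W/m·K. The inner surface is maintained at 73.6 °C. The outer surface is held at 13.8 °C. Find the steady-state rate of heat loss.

Q = 11.3 W

Resistance network (inner→outer):
  R_nickel alloy = (1/0.264 − 1/0.285)/(4πk) = 0.2791/(4π·11.5) = 0.001931 K/W
  R_fibreglass batt = (1/0.285 − 1/0.413)/(4πk) = 1.087/(4π·0.0412) = 2.100 K/W
  R_phenolic foam = (1/0.413 − 1/0.713)/(4πk) = 1.019/(4π·0.0254) = 3.192 K/W
ΣR = 0.001931 + 2.100 + 3.192 = 5.294 K/W
Q = ΔT/ΣR = (73.6 °C − 13.8 °C)/5.294 = 11.3 W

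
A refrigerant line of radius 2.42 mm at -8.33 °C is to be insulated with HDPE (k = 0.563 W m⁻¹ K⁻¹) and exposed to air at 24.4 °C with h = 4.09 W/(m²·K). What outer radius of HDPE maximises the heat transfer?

For a cylinder, r_cr = k_ins/h = 0.563/4.09 = 0.138 m = 13.8 cm

r_cr = 13.8 cm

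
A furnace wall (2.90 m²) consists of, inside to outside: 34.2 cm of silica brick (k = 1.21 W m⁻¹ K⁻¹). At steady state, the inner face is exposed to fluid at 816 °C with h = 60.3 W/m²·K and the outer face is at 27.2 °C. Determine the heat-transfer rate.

Q = 7.64 kW

Resistance network (inner→outer):
  R_conv,in = 1/(hA) = 1/(60.3·2.90) = 0.005719 K/W
  R_silica brick = L/(kA) = 0.342/(1.21·2.90) = 0.09746 K/W
ΣR = 0.005719 + 0.09746 = 0.1032 K/W
Q = ΔT/ΣR = (816 °C − 27.2 °C)/0.1032 = 7640 W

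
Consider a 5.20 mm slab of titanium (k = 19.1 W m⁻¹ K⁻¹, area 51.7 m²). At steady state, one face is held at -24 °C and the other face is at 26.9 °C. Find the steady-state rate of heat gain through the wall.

Q = kA·ΔT/L = 19.1 × 51.7 × |-24 °C − 26.9 °C| / 0.00520 = 9.67×10^6 W

Q = 9670 kW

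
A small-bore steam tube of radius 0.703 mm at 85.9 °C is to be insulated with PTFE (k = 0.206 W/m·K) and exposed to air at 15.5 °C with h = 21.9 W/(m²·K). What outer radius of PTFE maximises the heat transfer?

r_cr = 0.941 cm

For a cylinder, r_cr = k_ins/h = 0.206/21.9 = 0.00941 m = 0.941 cm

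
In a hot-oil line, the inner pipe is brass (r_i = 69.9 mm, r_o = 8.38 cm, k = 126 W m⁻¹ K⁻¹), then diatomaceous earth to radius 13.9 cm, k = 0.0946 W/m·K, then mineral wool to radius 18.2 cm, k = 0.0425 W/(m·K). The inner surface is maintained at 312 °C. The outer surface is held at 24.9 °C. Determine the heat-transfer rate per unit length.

Q' = 154 W/m

Treat each layer as a resistance in series:
  R'_brass = ln(0.0838/0.0699)/(2πk) = 0.1814/(2π·126) = 2.291×10^-4 m·K/W
  R'_diatomaceous earth = ln(0.139/0.0838)/(2πk) = 0.5060/(2π·0.0946) = 0.8514 m·K/W
  R'_mineral wool = ln(0.182/0.139)/(2πk) = 0.2695/(2π·0.0425) = 1.009 m·K/W
ΣR = 2.291×10^-4 + 0.8514 + 1.009 = 1.861 m·K/W
Q' = ΔT/ΣR = (312 °C − 24.9 °C)/1.861 = 154 W/m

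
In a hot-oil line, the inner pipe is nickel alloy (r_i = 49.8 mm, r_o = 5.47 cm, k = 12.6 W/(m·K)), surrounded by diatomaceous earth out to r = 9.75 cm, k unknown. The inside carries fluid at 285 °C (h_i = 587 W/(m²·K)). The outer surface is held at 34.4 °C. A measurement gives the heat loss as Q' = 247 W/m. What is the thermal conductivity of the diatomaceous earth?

ΣR = ΔT/Q' = |285 − 34.4|/247 = 1.015 m·K/W
Known resistances:
  R'_conv,in = 1/(2πr h) = 1/(2π·0.0498·587) = 0.005444 m·K/W
  R'_nickel alloy = ln(0.0547/0.0498)/(2πk) = 0.09385/(2π·12.6) = 0.001185 m·K/W
R_diatomaceous earth = ΣR − ΣR_known = 1.015 − 0.006629 = 1.008 m·K/W
ln(r₂/r₁)/(2πk) = 1.008 ⇒ k = 0.5780/(2π·1.008) = 0.0913 W/m·K

k = 0.0913 W/m·K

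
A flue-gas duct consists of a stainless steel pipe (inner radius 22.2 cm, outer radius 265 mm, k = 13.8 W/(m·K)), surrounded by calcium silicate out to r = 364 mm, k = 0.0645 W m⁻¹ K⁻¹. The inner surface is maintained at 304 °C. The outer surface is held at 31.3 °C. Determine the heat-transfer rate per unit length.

Q' = 347 W/m

Resistance network (inner→outer):
  R'_stainless steel = ln(0.265/0.222)/(2πk) = 0.1771/(2π·13.8) = 0.002042 m·K/W
  R'_calcium silicate = ln(0.364/0.265)/(2πk) = 0.3174/(2π·0.0645) = 0.7832 m·K/W
ΣR = 0.002042 + 0.7832 = 0.7852 m·K/W
Q' = ΔT/ΣR = (304 °C − 31.3 °C)/0.7852 = 347 W/m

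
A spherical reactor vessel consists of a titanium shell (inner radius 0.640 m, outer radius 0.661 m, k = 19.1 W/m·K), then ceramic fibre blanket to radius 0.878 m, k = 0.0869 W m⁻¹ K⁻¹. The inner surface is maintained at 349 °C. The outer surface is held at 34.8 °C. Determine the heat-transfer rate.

Resistance network (inner→outer):
  R_titanium = (1/0.640 − 1/0.661)/(4πk) = 0.04964/(4π·19.1) = 2.068×10^-4 K/W
  R_ceramic fibre blanket = (1/0.661 − 1/0.878)/(4πk) = 0.3739/(4π·0.0869) = 0.3424 K/W
ΣR = 2.068×10^-4 + 0.3424 = 0.3426 K/W
Q = ΔT/ΣR = (349 °C − 34.8 °C)/0.3426 = 917 W

Q = 917 W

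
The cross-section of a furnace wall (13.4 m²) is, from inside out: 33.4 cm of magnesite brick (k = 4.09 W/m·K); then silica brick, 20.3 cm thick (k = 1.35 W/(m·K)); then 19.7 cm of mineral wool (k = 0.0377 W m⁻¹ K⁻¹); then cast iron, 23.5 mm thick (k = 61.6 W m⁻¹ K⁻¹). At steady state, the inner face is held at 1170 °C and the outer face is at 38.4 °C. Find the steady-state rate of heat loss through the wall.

Resistance network (inner→outer):
  R_magnesite brick = L/(kA) = 0.334/(4.09·13.4) = 0.006094 K/W
  R_silica brick = L/(kA) = 0.203/(1.35·13.4) = 0.01122 K/W
  R_mineral wool = L/(kA) = 0.197/(0.0377·13.4) = 0.3900 K/W
  R_cast iron = L/(kA) = 0.0235/(61.6·13.4) = 2.847×10^-5 K/W
ΣR = 0.006094 + 0.01122 + 0.3900 + 2.847×10^-5 = 0.4073 K/W
Q = ΔT/ΣR = (1170 °C − 38.4 °C)/0.4073 = 2780 W

Q = 2780 W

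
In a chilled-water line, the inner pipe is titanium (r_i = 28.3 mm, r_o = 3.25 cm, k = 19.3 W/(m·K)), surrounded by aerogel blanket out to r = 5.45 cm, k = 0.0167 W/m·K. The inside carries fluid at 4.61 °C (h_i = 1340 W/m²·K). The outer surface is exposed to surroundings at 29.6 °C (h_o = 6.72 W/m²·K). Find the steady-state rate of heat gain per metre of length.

Treat each layer as a resistance in series:
  R'_conv,in = 1/(2πr h) = 1/(2π·0.0283·1340) = 0.004197 m·K/W
  R'_titanium = ln(0.0325/0.0283)/(2πk) = 0.1384/(2π·19.3) = 0.001141 m·K/W
  R'_aerogel blanket = ln(0.0545/0.0325)/(2πk) = 0.5170/(2π·0.0167) = 4.927 m·K/W
  R'_conv,out = 1/(2πr h) = 1/(2π·0.0545·6.72) = 0.4346 m·K/W
ΣR = 0.004197 + 0.001141 + 4.927 + 0.4346 = 5.367 m·K/W
Q' = ΔT/ΣR = (4.61 °C − 29.6 °C)/5.367 = -4.66 W/m
(Negative Q' ⇒ heat flows inward; heat gain = 4.66 W/m.)

Q' = 4.66 W/m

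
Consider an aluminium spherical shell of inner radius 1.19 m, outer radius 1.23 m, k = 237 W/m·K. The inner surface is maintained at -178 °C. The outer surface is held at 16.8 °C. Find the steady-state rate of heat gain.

Q = 21200 kW

Q = 4πk·ΔT/(1/r₁ − 1/r₂) = 4π × 237 × 194.8 / (1/1.19 − 1/1.23) = 2.12×10^7 W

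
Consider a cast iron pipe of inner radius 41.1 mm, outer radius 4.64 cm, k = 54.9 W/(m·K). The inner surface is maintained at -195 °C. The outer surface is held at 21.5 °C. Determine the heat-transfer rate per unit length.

Q' = 616 kW/m

Q' = 2πk·ΔT/ln(r₂/r₁) = 2π × 54.9 × 216.5 / ln(0.0464/0.0411) = 6.16×10^5 W/m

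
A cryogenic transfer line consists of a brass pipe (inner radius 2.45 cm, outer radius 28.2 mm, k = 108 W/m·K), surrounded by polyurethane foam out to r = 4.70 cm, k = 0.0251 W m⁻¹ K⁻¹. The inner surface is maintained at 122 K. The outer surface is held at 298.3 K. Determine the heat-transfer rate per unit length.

Resistance network (inner→outer):
  R'_brass = ln(0.0282/0.0245)/(2πk) = 0.1406/(2π·108) = 2.073×10^-4 m·K/W
  R'_polyurethane foam = ln(0.0470/0.0282)/(2πk) = 0.5108/(2π·0.0251) = 3.239 m·K/W
ΣR = 2.073×10^-4 + 3.239 = 3.239 m·K/W
Q' = ΔT/ΣR = (122 K − 298.3 K)/3.239 = -54.4 W/m
(Negative Q' ⇒ heat flows inward; heat gain = 54.4 W/m.)

Q' = 54.4 W/m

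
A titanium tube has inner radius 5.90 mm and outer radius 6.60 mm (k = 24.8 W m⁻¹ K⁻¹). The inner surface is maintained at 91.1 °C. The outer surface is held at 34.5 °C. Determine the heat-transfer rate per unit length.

Q' = 78700 W/m

Q' = 2πk·ΔT/ln(r₂/r₁) = 2π × 24.8 × 56.6 / ln(0.00660/0.00590) = 78700 W/m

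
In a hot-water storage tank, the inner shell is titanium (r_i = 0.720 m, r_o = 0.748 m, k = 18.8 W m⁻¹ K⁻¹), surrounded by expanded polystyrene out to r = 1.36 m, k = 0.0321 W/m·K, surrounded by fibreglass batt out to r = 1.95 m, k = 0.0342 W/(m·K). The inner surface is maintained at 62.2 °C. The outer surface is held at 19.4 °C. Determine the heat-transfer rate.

Q = 21.3 W

Treat each layer as a resistance in series:
  R_titanium = (1/0.720 − 1/0.748)/(4πk) = 0.05199/(4π·18.8) = 2.201×10^-4 K/W
  R_expanded polystyrene = (1/0.748 − 1/1.36)/(4πk) = 0.6016/(4π·0.0321) = 1.491 K/W
  R_fibreglass batt = (1/1.36 − 1/1.95)/(4πk) = 0.2225/(4π·0.0342) = 0.5177 K/W
ΣR = 2.201×10^-4 + 1.491 + 0.5177 = 2.009 K/W
Q = ΔT/ΣR = (62.2 °C − 19.4 °C)/2.009 = 21.3 W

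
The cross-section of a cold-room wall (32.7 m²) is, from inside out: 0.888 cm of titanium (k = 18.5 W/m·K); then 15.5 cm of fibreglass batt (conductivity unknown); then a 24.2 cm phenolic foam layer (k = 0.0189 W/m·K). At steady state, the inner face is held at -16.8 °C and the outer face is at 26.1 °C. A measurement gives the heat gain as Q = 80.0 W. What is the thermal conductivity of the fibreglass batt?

k = 0.0328 W/m·K

ΣR = ΔT/Q = |-16.8 − 26.1|/80.0 = 0.5363 K/W
Known resistances:
  R_titanium = L/(kA) = 0.00888/(18.5·32.7) = 1.468×10^-5 K/W
  R_phenolic foam = L/(kA) = 0.242/(0.0189·32.7) = 0.3916 K/W
R_fibreglass batt = ΣR − ΣR_known = 0.5363 − 0.3916 = 0.1447 K/W
L/(kA) = 0.1447 ⇒ k = 0.155/(0.1447·32.7) = 0.0328 W/m·K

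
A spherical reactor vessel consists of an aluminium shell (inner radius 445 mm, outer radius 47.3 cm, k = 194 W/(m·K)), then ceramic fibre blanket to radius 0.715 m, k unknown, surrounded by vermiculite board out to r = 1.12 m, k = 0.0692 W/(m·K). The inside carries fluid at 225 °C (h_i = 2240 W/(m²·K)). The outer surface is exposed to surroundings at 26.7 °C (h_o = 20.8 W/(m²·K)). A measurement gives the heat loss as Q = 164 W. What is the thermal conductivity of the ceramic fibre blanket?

ΣR = ΔT/Q = |225 − 26.7|/164 = 1.209 K/W
Known resistances:
  R_conv,in = 1/(4πr²h) = 1/(4π·0.445²·2240) = 1.794×10^-4 K/W
  R_aluminium = (1/0.445 − 1/0.473)/(4πk) = 0.1330/(4π·194) = 5.457×10^-5 K/W
  R_vermiculite board = (1/0.715 − 1/1.12)/(4πk) = 0.5057/(4π·0.0692) = 0.5816 K/W
  R_conv,out = 1/(4πr²h) = 1/(4π·1.12²·20.8) = 0.003050 K/W
R_ceramic fibre blanket = ΣR − ΣR_known = 1.209 − 0.5849 = 0.6241 K/W
(1/r₁−1/r₂)/(4πk) = 0.6241 ⇒ k = 0.7156/(4π·0.6241) = 0.0912 W/m·K

k = 0.0912 W/m·K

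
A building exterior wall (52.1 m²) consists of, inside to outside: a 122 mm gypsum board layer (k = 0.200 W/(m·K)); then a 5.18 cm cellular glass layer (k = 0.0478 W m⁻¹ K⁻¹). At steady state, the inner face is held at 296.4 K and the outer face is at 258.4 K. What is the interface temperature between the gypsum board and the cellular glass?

Series thermal resistances, inner to outer:
  R_gypsum board = L/(kA) = 0.122/(0.200·52.1) = 0.01171 K/W
  R_cellular glass = L/(kA) = 0.0518/(0.0478·52.1) = 0.02080 K/W
ΣR = 0.01171 + 0.02080 = 0.03251 K/W
Q = ΔT/ΣR = (296.4 K − 258.4 K)/0.03251 = 1169 W
From the inner boundary to the gypsum board/cellular glass interface, ΣR_partial = 0.01171 K/W.
T_interface = T_in − Q·ΣR_partial = 296.4 K − (1169)(0.01171) = 282.71 K

T = 282.71 K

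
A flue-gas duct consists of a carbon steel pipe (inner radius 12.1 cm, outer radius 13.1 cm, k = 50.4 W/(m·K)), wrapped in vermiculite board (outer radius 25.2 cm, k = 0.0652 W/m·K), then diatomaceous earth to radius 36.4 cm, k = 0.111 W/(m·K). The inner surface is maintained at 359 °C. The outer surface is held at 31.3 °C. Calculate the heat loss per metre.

Resistance network (inner→outer):
  R'_carbon steel = ln(0.131/0.121)/(2πk) = 0.07941/(2π·50.4) = 2.508×10^-4 m·K/W
  R'_vermiculite board = ln(0.252/0.131)/(2πk) = 0.6542/(2π·0.0652) = 1.597 m·K/W
  R'_diatomaceous earth = ln(0.364/0.252)/(2πk) = 0.3677/(2π·0.111) = 0.5273 m·K/W
ΣR = 2.508×10^-4 + 1.597 + 0.5273 = 2.125 m·K/W
Q' = ΔT/ΣR = (359 °C − 31.3 °C)/2.125 = 154 W/m

Q' = 154 W/m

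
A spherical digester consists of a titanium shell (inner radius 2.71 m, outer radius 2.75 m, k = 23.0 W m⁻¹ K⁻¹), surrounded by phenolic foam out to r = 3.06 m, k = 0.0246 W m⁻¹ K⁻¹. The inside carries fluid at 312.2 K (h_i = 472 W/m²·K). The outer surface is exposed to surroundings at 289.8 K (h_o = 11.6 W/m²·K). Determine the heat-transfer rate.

Treat each layer as a resistance in series:
  R_conv,in = 1/(4πr²h) = 1/(4π·2.71²·472) = 2.296×10^-5 K/W
  R_titanium = (1/2.71 − 1/2.75)/(4πk) = 0.005367/(4π·23.0) = 1.857×10^-5 K/W
  R_phenolic foam = (1/2.75 − 1/3.06)/(4πk) = 0.03684/(4π·0.0246) = 0.1192 K/W
  R_conv,out = 1/(4πr²h) = 1/(4π·3.06²·11.6) = 7.326×10^-4 K/W
ΣR = 2.296×10^-5 + 1.857×10^-5 + 0.1192 + 7.326×10^-4 = 0.1200 K/W
Q = ΔT/ΣR = (312.2 K − 289.8 K)/0.1200 = 187 W

Q = 187 W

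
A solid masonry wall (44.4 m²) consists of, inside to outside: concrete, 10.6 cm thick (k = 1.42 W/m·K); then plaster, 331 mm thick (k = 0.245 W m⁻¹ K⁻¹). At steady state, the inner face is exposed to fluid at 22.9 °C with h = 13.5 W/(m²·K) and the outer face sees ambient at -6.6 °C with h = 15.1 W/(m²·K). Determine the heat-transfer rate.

Q = 836 W

Resistance network (inner→outer):
  R_conv,in = 1/(hA) = 1/(13.5·44.4) = 0.001668 K/W
  R_concrete = L/(kA) = 0.106/(1.42·44.4) = 0.001681 K/W
  R_plaster = L/(kA) = 0.331/(0.245·44.4) = 0.03043 K/W
  R_conv,out = 1/(hA) = 1/(15.1·44.4) = 0.001492 K/W
ΣR = 0.001668 + 0.001681 + 0.03043 + 0.001492 = 0.03527 K/W
Q = ΔT/ΣR = (22.9 °C − -6.6 °C)/0.03527 = 836 W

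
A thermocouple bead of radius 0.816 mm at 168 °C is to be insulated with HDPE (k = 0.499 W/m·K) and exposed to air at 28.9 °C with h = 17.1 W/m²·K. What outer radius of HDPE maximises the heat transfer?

r_cr = 5.84 cm

For a sphere, r_cr = 2k_ins/h = 2·0.499/17.1 = 0.0584 m = 5.84 cm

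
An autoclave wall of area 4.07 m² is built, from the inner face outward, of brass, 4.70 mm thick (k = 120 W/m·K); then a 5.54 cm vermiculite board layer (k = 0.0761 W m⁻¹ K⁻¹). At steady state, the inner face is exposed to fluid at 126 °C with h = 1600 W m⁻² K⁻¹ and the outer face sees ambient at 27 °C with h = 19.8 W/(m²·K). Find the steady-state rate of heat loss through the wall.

Series thermal resistances, inner to outer:
  R_conv,in = 1/(hA) = 1/(1600·4.07) = 1.536×10^-4 K/W
  R_brass = L/(kA) = 0.00470/(120·4.07) = 9.623×10^-6 K/W
  R_vermiculite board = L/(kA) = 0.0554/(0.0761·4.07) = 0.1789 K/W
  R_conv,out = 1/(hA) = 1/(19.8·4.07) = 0.01241 K/W
ΣR = 1.536×10^-4 + 9.623×10^-6 + 0.1789 + 0.01241 = 0.1915 K/W
Q = ΔT/ΣR = (126 °C − 27 °C)/0.1915 = 517 W

Q = 517 W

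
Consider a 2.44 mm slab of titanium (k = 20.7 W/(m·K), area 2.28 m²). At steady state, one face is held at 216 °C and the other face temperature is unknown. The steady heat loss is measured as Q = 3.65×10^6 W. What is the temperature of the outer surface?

Sum the resistances:
  R_titanium = L/(kA) = 0.00244/(20.7·2.28) = 5.170×10^-5 K/W
ΣR = 5.170×10^-5 K/W
ΔT = Q·ΣR = 3.65×10^6 × 5.170×10^-5 = 188.7 K
Heat flows outward, so T_out = T_in − ΔT = 216 − 188.7 = 27.3 °C

T_out = 27.3 °C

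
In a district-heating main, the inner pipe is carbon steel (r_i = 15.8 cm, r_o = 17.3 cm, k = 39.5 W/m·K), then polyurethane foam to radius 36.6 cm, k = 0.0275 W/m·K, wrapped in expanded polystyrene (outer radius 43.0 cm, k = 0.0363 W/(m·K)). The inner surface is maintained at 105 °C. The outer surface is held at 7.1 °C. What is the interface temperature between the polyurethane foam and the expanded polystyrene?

T = 20.8 °C

Series thermal resistances, inner to outer:
  R'_carbon steel = ln(0.173/0.158)/(2πk) = 0.09070/(2π·39.5) = 3.654×10^-4 m·K/W
  R'_polyurethane foam = ln(0.366/0.173)/(2πk) = 0.7493/(2π·0.0275) = 4.337 m·K/W
  R'_expanded polystyrene = ln(0.430/0.366)/(2πk) = 0.1612/(2π·0.0363) = 0.7066 m·K/W
ΣR = 3.654×10^-4 + 4.337 + 0.7066 = 5.044 m·K/W
Q' = ΔT/ΣR = (105 °C − 7.1 °C)/5.044 = 19.41 W/m
From the inner boundary to the polyurethane foam/expanded polystyrene interface, ΣR_partial = 4.337 m·K/W.
T_interface = T_in − Q'·ΣR_partial = 105 °C − (19.41)(4.337) = 20.8 °C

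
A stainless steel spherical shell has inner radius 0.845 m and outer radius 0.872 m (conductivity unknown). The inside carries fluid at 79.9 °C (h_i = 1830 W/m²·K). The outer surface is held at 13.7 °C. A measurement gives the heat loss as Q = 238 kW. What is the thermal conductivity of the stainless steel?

ΣR = ΔT/Q = |79.9 − 13.7|/2.38×10^5 = 2.782×10^-4 K/W
Known resistances:
  R_conv,in = 1/(4πr²h) = 1/(4π·0.845²·1830) = 6.090×10^-5 K/W
R_stainless steel = ΣR − ΣR_known = 2.782×10^-4 − 6.090×10^-5 = 2.173×10^-4 K/W
(1/r₁−1/r₂)/(4πk) = 2.173×10^-4 ⇒ k = 0.03664/(4π·2.173×10^-4) = 13.4 W/m·K

k = 13.4 W/m·K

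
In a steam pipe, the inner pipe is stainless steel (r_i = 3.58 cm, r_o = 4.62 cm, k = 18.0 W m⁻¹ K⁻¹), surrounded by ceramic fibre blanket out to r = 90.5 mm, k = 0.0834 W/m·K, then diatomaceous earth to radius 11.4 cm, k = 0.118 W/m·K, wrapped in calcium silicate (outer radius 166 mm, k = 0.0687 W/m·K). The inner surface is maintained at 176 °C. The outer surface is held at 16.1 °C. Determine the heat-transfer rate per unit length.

Q' = 64.8 W/m

Series thermal resistances, inner to outer:
  R'_stainless steel = ln(0.0462/0.0358)/(2πk) = 0.2550/(2π·18.0) = 0.002255 m·K/W
  R'_ceramic fibre blanket = ln(0.0905/0.0462)/(2πk) = 0.6724/(2π·0.0834) = 1.283 m·K/W
  R'_diatomaceous earth = ln(0.114/0.0905)/(2πk) = 0.2308/(2π·0.118) = 0.3114 m·K/W
  R'_calcium silicate = ln(0.166/0.114)/(2πk) = 0.3758/(2π·0.0687) = 0.8706 m·K/W
ΣR = 0.002255 + 1.283 + 0.3114 + 0.8706 = 2.467 m·K/W
Q' = ΔT/ΣR = (176 °C − 16.1 °C)/2.467 = 64.8 W/m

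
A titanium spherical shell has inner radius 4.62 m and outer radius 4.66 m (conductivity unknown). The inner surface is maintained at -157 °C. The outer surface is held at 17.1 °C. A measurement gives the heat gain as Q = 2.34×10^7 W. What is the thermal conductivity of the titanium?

k = 19.9 W/m·K

ΣR = ΔT/Q = |-157 − 17.1|/2.34×10^7 = 7.440×10^-6 K/W
(1/r₁−1/r₂)/(4πk) = 7.440×10^-6 ⇒ k = 0.001858/(4π·7.440×10^-6) = 19.9 W/m·K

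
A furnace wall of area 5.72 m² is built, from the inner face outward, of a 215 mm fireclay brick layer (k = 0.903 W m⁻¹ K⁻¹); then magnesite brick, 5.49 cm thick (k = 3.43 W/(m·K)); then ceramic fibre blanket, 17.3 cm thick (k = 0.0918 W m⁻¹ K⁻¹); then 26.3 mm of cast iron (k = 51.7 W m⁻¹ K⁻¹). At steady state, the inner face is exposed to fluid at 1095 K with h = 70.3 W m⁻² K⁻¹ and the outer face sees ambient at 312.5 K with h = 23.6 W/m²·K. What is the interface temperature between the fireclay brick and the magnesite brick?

Resistance network (inner→outer):
  R_conv,in = 1/(hA) = 1/(70.3·5.72) = 0.002487 K/W
  R_fireclay brick = L/(kA) = 0.215/(0.903·5.72) = 0.04163 K/W
  R_magnesite brick = L/(kA) = 0.0549/(3.43·5.72) = 0.002798 K/W
  R_ceramic fibre blanket = L/(kA) = 0.173/(0.0918·5.72) = 0.3295 K/W
  R_cast iron = L/(kA) = 0.0263/(51.7·5.72) = 8.893×10^-5 K/W
  R_conv,out = 1/(hA) = 1/(23.6·5.72) = 0.007408 K/W
ΣR = 0.002487 + 0.04163 + 0.002798 + 0.3295 + 8.893×10^-5 + 0.007408 = 0.3839 K/W
Q = ΔT/ΣR = (1095 K − 312.5 K)/0.3839 = 2038 W
From the inner boundary to the fireclay brick/magnesite brick interface, ΣR_partial = 0.04412 K/W.
T_interface = T_in − Q·ΣR_partial = 1095 K − (2038)(0.04412) = 1005 K

T = 1005 K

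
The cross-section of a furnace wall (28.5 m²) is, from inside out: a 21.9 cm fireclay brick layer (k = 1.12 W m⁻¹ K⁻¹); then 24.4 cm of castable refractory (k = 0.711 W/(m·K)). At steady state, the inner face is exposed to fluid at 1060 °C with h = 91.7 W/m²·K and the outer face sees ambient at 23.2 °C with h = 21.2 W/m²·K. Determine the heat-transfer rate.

Q = 49500 W

Resistance network (inner→outer):
  R_conv,in = 1/(hA) = 1/(91.7·28.5) = 3.826×10^-4 K/W
  R_fireclay brick = L/(kA) = 0.219/(1.12·28.5) = 0.006861 K/W
  R_castable refractory = L/(kA) = 0.244/(0.711·28.5) = 0.01204 K/W
  R_conv,out = 1/(hA) = 1/(21.2·28.5) = 0.001655 K/W
ΣR = 3.826×10^-4 + 0.006861 + 0.01204 + 0.001655 = 0.02094 K/W
Q = ΔT/ΣR = (1060 °C − 23.2 °C)/0.02094 = 49500 W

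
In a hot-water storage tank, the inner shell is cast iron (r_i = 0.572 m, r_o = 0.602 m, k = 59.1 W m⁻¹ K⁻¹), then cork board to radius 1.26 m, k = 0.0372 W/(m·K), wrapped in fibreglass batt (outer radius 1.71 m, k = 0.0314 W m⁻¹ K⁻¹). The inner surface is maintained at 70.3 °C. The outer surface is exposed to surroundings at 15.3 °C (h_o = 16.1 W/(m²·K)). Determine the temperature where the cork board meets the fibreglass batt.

T = 27.5 °C

Treat each layer as a resistance in series:
  R_cast iron = (1/0.572 − 1/0.602)/(4πk) = 0.08712/(4π·59.1) = 1.173×10^-4 K/W
  R_cork board = (1/0.602 − 1/1.26)/(4πk) = 0.8675/(4π·0.0372) = 1.856 K/W
  R_fibreglass batt = (1/1.26 − 1/1.71)/(4πk) = 0.2089/(4π·0.0314) = 0.5293 K/W
  R_conv,out = 1/(4πr²h) = 1/(4π·1.71²·16.1) = 0.001690 K/W
ΣR = 1.173×10^-4 + 1.856 + 0.5293 + 0.001690 = 2.387 K/W
Q = ΔT/ΣR = (70.3 °C − 15.3 °C)/2.387 = 23.04 W
From the inner boundary to the cork board/fibreglass batt interface, ΣR_partial = 1.856 K/W.
T_interface = T_in − Q·ΣR_partial = 70.3 °C − (23.04)(1.856) = 27.5 °C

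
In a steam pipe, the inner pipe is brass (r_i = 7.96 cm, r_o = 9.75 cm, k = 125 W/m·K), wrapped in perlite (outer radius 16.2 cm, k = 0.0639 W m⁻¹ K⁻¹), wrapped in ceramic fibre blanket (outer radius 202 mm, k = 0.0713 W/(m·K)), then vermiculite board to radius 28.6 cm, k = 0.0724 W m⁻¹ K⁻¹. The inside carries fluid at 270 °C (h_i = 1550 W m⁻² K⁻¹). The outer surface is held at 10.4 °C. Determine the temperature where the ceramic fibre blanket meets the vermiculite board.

Treat each layer as a resistance in series:
  R'_conv,in = 1/(2πr h) = 1/(2π·0.0796·1550) = 0.001290 m·K/W
  R'_brass = ln(0.0975/0.0796)/(2πk) = 0.2028/(2π·125) = 2.583×10^-4 m·K/W
  R'_perlite = ln(0.162/0.0975)/(2πk) = 0.5077/(2π·0.0639) = 1.265 m·K/W
  R'_ceramic fibre blanket = ln(0.202/0.162)/(2πk) = 0.2207/(2π·0.0713) = 0.4926 m·K/W
  R'_vermiculite board = ln(0.286/0.202)/(2πk) = 0.3477/(2π·0.0724) = 0.7644 m·K/W
ΣR = 0.001290 + 2.583×10^-4 + 1.265 + 0.4926 + 0.7644 = 2.524 m·K/W
Q' = ΔT/ΣR = (270 °C − 10.4 °C)/2.524 = 102.9 W/m
From the inner boundary to the ceramic fibre blanket/vermiculite board interface, ΣR_partial = 1.759 m·K/W.
T_interface = T_in − Q'·ΣR_partial = 270 °C − (102.9)(1.759) = 89.0 °C

T = 89.0 °C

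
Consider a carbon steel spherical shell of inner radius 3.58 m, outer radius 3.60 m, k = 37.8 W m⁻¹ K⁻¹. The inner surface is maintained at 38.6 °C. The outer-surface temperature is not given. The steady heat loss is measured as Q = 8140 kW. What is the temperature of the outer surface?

Series resistances:
  R_carbon steel = (1/3.58 − 1/3.60)/(4πk) = 0.001552/(4π·37.8) = 3.267×10^-6 K/W
ΣR = 3.267×10^-6 K/W
ΔT = Q·ΣR = 8.14×10^6 × 3.267×10^-6 = 26.59 K
Heat flows outward, so T_out = T_in − ΔT = 38.6 − 26.59 = 12.0 °C

T_out = 12.0 °C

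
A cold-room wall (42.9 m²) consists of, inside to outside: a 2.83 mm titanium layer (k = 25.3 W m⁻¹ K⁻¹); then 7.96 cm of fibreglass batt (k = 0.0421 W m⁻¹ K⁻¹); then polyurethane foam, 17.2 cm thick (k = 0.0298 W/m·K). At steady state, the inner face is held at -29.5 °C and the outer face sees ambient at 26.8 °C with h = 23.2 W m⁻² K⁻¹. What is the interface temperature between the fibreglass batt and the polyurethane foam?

Treat each layer as a resistance in series:
  R_titanium = L/(kA) = 0.00283/(25.3·42.9) = 2.607×10^-6 K/W
  R_fibreglass batt = L/(kA) = 0.0796/(0.0421·42.9) = 0.04407 K/W
  R_polyurethane foam = L/(kA) = 0.172/(0.0298·42.9) = 0.1345 K/W
  R_conv,out = 1/(hA) = 1/(23.2·42.9) = 0.001005 K/W
ΣR = 2.607×10^-6 + 0.04407 + 0.1345 + 0.001005 = 0.1796 K/W
Q = ΔT/ΣR = (-29.5 °C − 26.8 °C)/0.1796 = -313.5 W
From the inner boundary to the fibreglass batt/polyurethane foam interface, ΣR_partial = 0.04407 K/W.
T_interface = T_in − Q·ΣR_partial = -29.5 °C − (-313.5)(0.04407) = -15.7 °C

T = -15.7 °C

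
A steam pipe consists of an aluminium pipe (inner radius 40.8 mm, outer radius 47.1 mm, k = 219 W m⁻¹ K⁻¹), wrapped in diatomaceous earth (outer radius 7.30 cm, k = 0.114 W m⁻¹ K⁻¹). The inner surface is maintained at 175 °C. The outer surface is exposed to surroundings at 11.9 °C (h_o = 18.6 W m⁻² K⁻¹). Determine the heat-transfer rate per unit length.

Q' = 224 W/m

Treat each layer as a resistance in series:
  R'_aluminium = ln(0.0471/0.0408)/(2πk) = 0.1436/(2π·219) = 1.044×10^-4 m·K/W
  R'_diatomaceous earth = ln(0.0730/0.0471)/(2πk) = 0.4382/(2π·0.114) = 0.6118 m·K/W
  R'_conv,out = 1/(2πr h) = 1/(2π·0.0730·18.6) = 0.1172 m·K/W
ΣR = 1.044×10^-4 + 0.6118 + 0.1172 = 0.7291 m·K/W
Q' = ΔT/ΣR = (175 °C − 11.9 °C)/0.7291 = 224 W/m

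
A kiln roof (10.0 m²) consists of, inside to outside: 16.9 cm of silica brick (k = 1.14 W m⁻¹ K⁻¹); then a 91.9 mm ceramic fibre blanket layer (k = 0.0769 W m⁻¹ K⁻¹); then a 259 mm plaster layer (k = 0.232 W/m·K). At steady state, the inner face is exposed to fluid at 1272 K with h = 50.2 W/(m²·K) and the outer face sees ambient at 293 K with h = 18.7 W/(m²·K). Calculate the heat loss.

Series thermal resistances, inner to outer:
  R_conv,in = 1/(hA) = 1/(50.2·10.0) = 0.001992 K/W
  R_silica brick = L/(kA) = 0.169/(1.14·10.0) = 0.01482 K/W
  R_ceramic fibre blanket = L/(kA) = 0.0919/(0.0769·10.0) = 0.1195 K/W
  R_plaster = L/(kA) = 0.259/(0.232·10.0) = 0.1116 K/W
  R_conv,out = 1/(hA) = 1/(18.7·10.0) = 0.005348 K/W
ΣR = 0.001992 + 0.01482 + 0.1195 + 0.1116 + 0.005348 = 0.2533 K/W
Q = ΔT/ΣR = (1272 K − 293 K)/0.2533 = 3860 W

Q = 3860 W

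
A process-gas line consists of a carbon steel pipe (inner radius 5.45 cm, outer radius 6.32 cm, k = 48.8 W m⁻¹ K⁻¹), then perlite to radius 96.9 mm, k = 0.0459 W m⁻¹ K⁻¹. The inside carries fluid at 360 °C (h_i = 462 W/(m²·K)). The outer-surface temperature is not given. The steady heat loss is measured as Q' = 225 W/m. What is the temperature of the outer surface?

T_out = 25.0 °C

Sum the resistances:
  R'_conv,in = 1/(2πr h) = 1/(2π·0.0545·462) = 0.006321 m·K/W
  R'_carbon steel = ln(0.0632/0.0545)/(2πk) = 0.1481/(2π·48.8) = 4.830×10^-4 m·K/W
  R'_perlite = ln(0.0969/0.0632)/(2πk) = 0.4274/(2π·0.0459) = 1.482 m·K/W
ΣR = 1.489 m·K/W
ΔT = Q'·ΣR = 225 × 1.489 = 335.0 K
Heat flows outward, so T_out = T_in − ΔT = 360 − 335.0 = 25.0 °C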